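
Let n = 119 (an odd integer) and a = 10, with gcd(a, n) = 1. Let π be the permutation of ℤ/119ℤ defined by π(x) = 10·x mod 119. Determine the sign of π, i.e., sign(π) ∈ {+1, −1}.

+1

Trace 10: π^k(10) = [10, 100, 48, 4, 40, 43, 73] for k=0..6.
The orbit structure of x ↦ 10x mod 119: 5 orbits of sizes [48, 48, 16, 6, 1].
sign(π) = (−1)^{n − #cycles} = (−1)^{119−5} = (−1)^114 = +1.
(10|119)_J = +1 (Zolotarev's lemma cross-check).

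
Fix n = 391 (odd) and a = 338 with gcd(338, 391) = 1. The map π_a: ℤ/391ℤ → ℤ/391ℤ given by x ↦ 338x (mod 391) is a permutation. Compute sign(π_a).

+1

Trace 87: π^k(87) = [87, 81, 8, 358, 185, 361, 26] for k=0..6.
9 cycles of lengths [88, 88, 88, 88, 11, 11, 8, 8, 1].
sign(π) = (−1)^{n − #cycles} = (−1)^{391−9} = (−1)^382 = +1.
Check: (338/391) = +1 by Zolotarev.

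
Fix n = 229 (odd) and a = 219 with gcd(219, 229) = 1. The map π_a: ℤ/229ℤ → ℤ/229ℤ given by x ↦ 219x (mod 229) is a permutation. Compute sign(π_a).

-1

Start at x=145: 145 → 153 → 73 → 186 → 201 → 51 → 177 → … (one orbit).
2 cycles of lengths [228, 1].
2 cycles on 229: each ℓ→(−1)^(ℓ−1), product (−1)^227 = -1.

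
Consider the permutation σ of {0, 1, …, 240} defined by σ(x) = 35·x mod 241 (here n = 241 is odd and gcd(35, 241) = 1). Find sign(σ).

Start at x=33: 33 → 191 → 178 → 205 → 186 → 3 → 105 → … (one orbit).
Cycle lengths of π_35 on ℤ/241ℤ: [240, 1]; 2 cycles in total.
sign(π) = (−1)^{n − #cycles} = (−1)^{241−2} = (−1)^239 = -1.

-1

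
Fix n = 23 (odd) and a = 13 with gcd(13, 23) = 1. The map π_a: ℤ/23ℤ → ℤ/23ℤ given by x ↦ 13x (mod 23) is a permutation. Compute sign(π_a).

Trace 18: π^k(18) = [18, 4, 6, 9, 2, 3, 16] for k=0..6.
Cycle type of π: 11×2 + 1; total 3 cycles.
sign(π) = (−1)^{n − #cycles} = (−1)^{23−3} = (−1)^20 = +1.

+1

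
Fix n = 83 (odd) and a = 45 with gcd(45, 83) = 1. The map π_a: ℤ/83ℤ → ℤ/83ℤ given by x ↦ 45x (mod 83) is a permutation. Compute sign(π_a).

-1

Orbit of 35 under x↦45x: [35, 81, 76, 17, 18, 63, 13]… (length divides ord_83(45)).
Decompose π into cycles: lengths [82, 1] (2 cycles, including the fixed point 0).
2 cycles on 83: each ℓ→(−1)^(ℓ−1), product (−1)^81 = -1.
(45|83)_J = -1 (Zolotarev's lemma cross-check).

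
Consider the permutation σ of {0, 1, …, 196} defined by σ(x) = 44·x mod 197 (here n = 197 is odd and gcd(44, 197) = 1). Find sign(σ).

-1

Orbit of 50 under x↦44x: [50, 33, 73, 60, 79, 127, 72]… (length divides ord_197(44)).
Cycle type of π: 196 + 1; total 2 cycles.
Σ(ℓ_i−1) = 197−2 = 195; sign = (−1)^195 = -1.
Via Zolotarev, sign(π_{44}) = (44|197) = -1.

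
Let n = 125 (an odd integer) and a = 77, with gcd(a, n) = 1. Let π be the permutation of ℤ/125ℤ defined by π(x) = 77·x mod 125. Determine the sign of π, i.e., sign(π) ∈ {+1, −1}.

-1

Orbit of 62 under x↦77x: [62, 24, 98, 46, 42, 109, 18]… (length divides ord_125(77)).
4 cycles of lengths [100, 20, 4, 1].
4 cycles on 125: each ℓ→(−1)^(ℓ−1), product (−1)^121 = -1.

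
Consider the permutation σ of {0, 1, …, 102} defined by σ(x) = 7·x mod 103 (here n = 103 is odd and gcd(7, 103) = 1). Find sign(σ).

Orbit of 34 under x↦7x: [34, 32, 18, 23, 58, 97, 61]… (length divides ord_103(7)).
Decompose π into cycles: lengths [51, 51, 1] (3 cycles, including the fixed point 0).
sign(π) = (−1)^{n − #cycles} = (−1)^{103−3} = (−1)^100 = +1.
Zolotarev: (7|103) = +1, matching the cycle-count sign.

+1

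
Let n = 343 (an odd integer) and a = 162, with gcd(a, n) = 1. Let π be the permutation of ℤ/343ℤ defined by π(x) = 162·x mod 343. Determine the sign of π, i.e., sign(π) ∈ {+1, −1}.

Orbit of 190 under x↦162x: [190, 253, 169, 281, 246, 64, 78]… (length divides ord_343(162)).
Cycle lengths of π_162 on ℤ/343ℤ: [49, 49, 49, 49, 49, 49, 7, 7, 7, 7, 7, 7, 1, 1, 1, 1, 1, 1, 1]; 19 cycles in total.
19 cycles on 343: each ℓ→(−1)^(ℓ−1), product (−1)^324 = +1.
The Jacobi symbol (162|343) = +1 (Zolotarev) agrees.

+1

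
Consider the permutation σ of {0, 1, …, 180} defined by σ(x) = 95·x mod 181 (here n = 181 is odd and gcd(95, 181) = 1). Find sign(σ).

-1

Orbit of 113 under x↦95x: [113, 56, 71, 48, 35, 67, 30]… (length divides ord_181(95)).
4 cycles of lengths [60, 60, 60, 1].
4 cycles on 181: each ℓ→(−1)^(ℓ−1), product (−1)^177 = -1.
Via Zolotarev, sign(π_{95}) = (95|181) = -1.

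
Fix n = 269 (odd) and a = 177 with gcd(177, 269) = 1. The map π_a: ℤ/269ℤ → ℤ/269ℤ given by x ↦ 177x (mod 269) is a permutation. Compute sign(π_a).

Start at x=239: 239 → 70 → 16 → 142 → 117 → 265 → 99 → … (one orbit).
Decompose π into cycles: lengths [67, 67, 67, 67, 1] (5 cycles, including the fixed point 0).
With 5 cycles on 269 points, sign = (−1)^{269−5} = +1.
Via Zolotarev, sign(π_{177}) = (177|269) = +1.

+1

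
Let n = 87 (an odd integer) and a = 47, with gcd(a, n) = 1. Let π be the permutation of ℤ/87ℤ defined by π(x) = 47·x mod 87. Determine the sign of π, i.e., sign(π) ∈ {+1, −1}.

+1

Start at x=77: 77 → 52 → 8 → 28 → 11 → 82 → 26 → … (one orbit).
5 cycles of lengths [28, 28, 28, 2, 1].
5 cycles on 87: each ℓ→(−1)^(ℓ−1), product (−1)^82 = +1.
The Jacobi symbol (47|87) = +1 (Zolotarev) agrees.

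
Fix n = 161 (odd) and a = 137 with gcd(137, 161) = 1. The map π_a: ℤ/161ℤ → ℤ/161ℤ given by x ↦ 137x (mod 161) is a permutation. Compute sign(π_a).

Trace 137: π^k(137) = [137, 93, 22, 116, 114, 1] for k=0..5.
36 cycles of lengths [6, 6, 6, 6, 6, 6, 6, 6, 6, 6, 6, 6, 6, 6, 6, 6, 6, 6, 6, 6, 6, 6, 3, 3, 2, 2, 2, 2, 2, 2, 2, 2, 2, 2, 2, 1].
161 − 36 = 125 transpositions; sign(π) = (−1)^125 = -1.

-1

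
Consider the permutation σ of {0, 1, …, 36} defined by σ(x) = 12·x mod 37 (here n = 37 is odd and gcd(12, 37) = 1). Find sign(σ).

+1

Trace 1: π^k(1) = [1, 12, 33, 26, 16, 7, 10] for k=0..6.
Decompose π into cycles: lengths [9, 9, 9, 9, 1] (5 cycles, including the fixed point 0).
sign(π) = (−1)^{n − #cycles} = (−1)^{37−5} = (−1)^32 = +1.
(12|37)_J = +1 (Zolotarev's lemma cross-check).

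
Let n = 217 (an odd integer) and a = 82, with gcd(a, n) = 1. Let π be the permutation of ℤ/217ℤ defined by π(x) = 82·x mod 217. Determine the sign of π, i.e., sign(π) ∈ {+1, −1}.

-1

Trace 191: π^k(191) = [191, 38, 78, 103, 200, 125, 51] for k=0..6.
π_82 has 10 disjoint cycles with lengths [30, 30, 30, 30, 30, 30, 15, 15, 6, 1] on {0,…,216}.
10 cycles on 217: each ℓ→(−1)^(ℓ−1), product (−1)^207 = -1.
The Jacobi symbol (82|217) = -1 (Zolotarev) agrees.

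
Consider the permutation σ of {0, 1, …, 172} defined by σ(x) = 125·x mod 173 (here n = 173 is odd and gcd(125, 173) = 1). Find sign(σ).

-1

Trace 87: π^k(87) = [87, 149, 114, 64, 42, 60, 61] for k=0..6.
Decompose π into cycles: lengths [172, 1] (2 cycles, including the fixed point 0).
n − c = 173 − 2 = 171; sign = (−1)^171 = -1.
Check: (125/173) = -1 by Zolotarev.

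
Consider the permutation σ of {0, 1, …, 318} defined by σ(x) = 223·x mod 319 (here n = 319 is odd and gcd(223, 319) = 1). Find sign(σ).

Start at x=103: 103 → 1 → 223 → 284 → 170 → 268 → 111 → … (one orbit).
The orbit structure of x ↦ 223x mod 319: 15 orbits of sizes [35, 35, 35, 35, 35, 35, 35, 35, 7, 7, 7, 7, 5, 5, 1].
Σ(ℓ_i−1) = 319−15 = 304; sign = (−1)^304 = +1.

+1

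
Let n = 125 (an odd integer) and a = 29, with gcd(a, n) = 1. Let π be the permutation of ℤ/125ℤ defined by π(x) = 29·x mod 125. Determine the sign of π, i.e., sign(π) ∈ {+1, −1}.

Trace 51: π^k(51) = [51, 104, 16, 89, 81, 99, 121] for k=0..6.
Cycle type of π: 50×2 + 10×2 + 2×2 + 1; total 7 cycles.
n − c = 125 − 7 = 118; sign = (−1)^118 = +1.

+1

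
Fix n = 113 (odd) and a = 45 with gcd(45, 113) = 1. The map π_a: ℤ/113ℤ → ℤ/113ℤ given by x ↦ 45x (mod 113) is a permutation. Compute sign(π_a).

Start at x=90: 90 → 95 → 94 → 49 → 58 → 11 → 43 → … (one orbit).
The orbit structure of x ↦ 45x mod 113: 2 orbits of sizes [112, 1].
With 2 cycles on 113 points, sign = (−1)^{113−2} = -1.
The Jacobi symbol (45|113) = -1 (Zolotarev) agrees.

-1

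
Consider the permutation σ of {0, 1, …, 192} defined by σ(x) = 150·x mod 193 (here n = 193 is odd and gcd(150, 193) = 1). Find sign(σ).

+1

Trace 81: π^k(81) = [81, 184, 1, 150, 112, 9, 192] for k=0..6.
The orbit structure of x ↦ 150x mod 193: 25 orbits of sizes [8, 8, 8, 8, 8, 8, 8, 8, 8, 8, 8, 8, 8, 8, 8, 8, 8, 8, 8, 8, 8, 8, 8, 8, 1].
193 − 25 = 168 transpositions; sign(π) = (−1)^168 = +1.
(150|193)_J = +1 (Zolotarev's lemma cross-check).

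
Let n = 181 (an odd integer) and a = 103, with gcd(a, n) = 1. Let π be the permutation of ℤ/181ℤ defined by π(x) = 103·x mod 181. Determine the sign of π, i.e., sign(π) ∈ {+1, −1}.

-1

Orbit of 48 under x↦103x: [48, 57, 79, 173, 81, 17, 122]… (length divides ord_181(103)).
π_103 has 2 disjoint cycles with lengths [180, 1] on {0,…,180}.
With 2 cycles on 181 points, sign = (−1)^{181−2} = -1.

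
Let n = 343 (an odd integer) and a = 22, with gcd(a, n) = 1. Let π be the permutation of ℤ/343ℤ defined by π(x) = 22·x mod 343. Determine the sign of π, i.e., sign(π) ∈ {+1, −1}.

+1

Start at x=134: 134 → 204 → 29 → 295 → 316 → 92 → 309 → … (one orbit).
19 cycles of lengths [49, 49, 49, 49, 49, 49, 7, 7, 7, 7, 7, 7, 1, 1, 1, 1, 1, 1, 1].
19 cycles on 343: each ℓ→(−1)^(ℓ−1), product (−1)^324 = +1.
Check: (22/343) = +1 by Zolotarev.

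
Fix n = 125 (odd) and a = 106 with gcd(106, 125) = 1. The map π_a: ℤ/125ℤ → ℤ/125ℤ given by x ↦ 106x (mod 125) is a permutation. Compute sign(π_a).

+1

Trace 51: π^k(51) = [51, 31, 36, 66, 121, 76, 56] for k=0..6.
13 cycles of lengths [25, 25, 25, 25, 5, 5, 5, 5, 1, 1, 1, 1, 1].
n − c = 125 − 13 = 112; sign = (−1)^112 = +1.
Zolotarev: (106|125) = +1, matching the cycle-count sign.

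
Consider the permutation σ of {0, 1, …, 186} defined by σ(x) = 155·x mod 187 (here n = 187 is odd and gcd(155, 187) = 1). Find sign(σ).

+1

Orbit of 89 under x↦155x: [89, 144, 67, 100, 166, 111, 1]… (length divides ord_187(155)).
Decompose π into cycles: lengths [8, 8, 8, 8, 8, 8, 8, 8, 8, 8, 8, 8, 8, 8, 8, 8, 8, 8, 8, 8, 8, 8, 1, 1, 1, 1, 1, 1, 1, 1, 1, 1, 1] (33 cycles, including the fixed point 0).
Σ(ℓ_i−1) = 187−33 = 154; sign = (−1)^154 = +1.
Check: (155/187) = +1 by Zolotarev.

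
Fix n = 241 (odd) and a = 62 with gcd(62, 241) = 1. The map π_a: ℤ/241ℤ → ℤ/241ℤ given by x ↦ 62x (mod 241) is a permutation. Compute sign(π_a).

Trace 96: π^k(96) = [96, 168, 53, 153, 87, 92, 161] for k=0..6.
Decompose π into cycles: lengths [240, 1] (2 cycles, including the fixed point 0).
n − c = 241 − 2 = 239; sign = (−1)^239 = -1.

-1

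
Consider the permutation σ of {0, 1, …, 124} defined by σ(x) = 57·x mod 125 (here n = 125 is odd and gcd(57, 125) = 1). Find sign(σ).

-1

Start at x=1: 1 → 57 → 124 → 68 → 1 (one orbit).
π_57 has 32 disjoint cycles with lengths [4, 4, 4, 4, 4, 4, 4, 4, 4, 4, 4, 4, 4, 4, 4, 4, 4, 4, 4, 4, 4, 4, 4, 4, 4, 4, 4, 4, 4, 4, 4, 1] on {0,…,124}.
125 − 32 = 93 transpositions; sign(π) = (−1)^93 = -1.
The Jacobi symbol (57|125) = -1 (Zolotarev) agrees.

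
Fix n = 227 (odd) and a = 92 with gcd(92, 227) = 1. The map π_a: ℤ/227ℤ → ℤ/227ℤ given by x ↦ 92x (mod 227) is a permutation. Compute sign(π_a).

Start at x=3: 3 → 49 → 195 → 7 → 190 → 1 → 92 → … (one orbit).
Cycle type of π: 113×2 + 1; total 3 cycles.
With 3 cycles on 227 points, sign = (−1)^{227−3} = +1.
The Jacobi symbol (92|227) = +1 (Zolotarev) agrees.

+1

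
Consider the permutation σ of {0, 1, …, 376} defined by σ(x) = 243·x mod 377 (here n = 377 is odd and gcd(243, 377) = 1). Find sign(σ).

-1

Trace 302: π^k(302) = [302, 248, 321, 341, 300, 139, 224] for k=0..6.
Decompose π into cycles: lengths [84, 84, 84, 84, 28, 3, 3, 3, 3, 1] (10 cycles, including the fixed point 0).
377 − 10 = 367 transpositions; sign(π) = (−1)^367 = -1.
(243|377)_J = -1 (Zolotarev's lemma cross-check).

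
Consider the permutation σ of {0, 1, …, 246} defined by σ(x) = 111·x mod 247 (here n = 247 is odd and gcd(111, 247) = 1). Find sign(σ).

Start at x=80: 80 → 235 → 150 → 101 → 96 → 35 → 180 → … (one orbit).
10 cycles of lengths [36, 36, 36, 36, 36, 36, 12, 9, 9, 1].
247 − 10 = 237 transpositions; sign(π) = (−1)^237 = -1.

-1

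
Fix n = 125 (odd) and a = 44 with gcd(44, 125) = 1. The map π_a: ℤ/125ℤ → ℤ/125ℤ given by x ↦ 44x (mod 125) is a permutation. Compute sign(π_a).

+1

Start at x=124: 124 → 81 → 64 → 66 → 29 → 26 → 19 → … (one orbit).
Cycle lengths of π_44 on ℤ/125ℤ: [50, 50, 10, 10, 2, 2, 1]; 7 cycles in total.
7 cycles on 125: each ℓ→(−1)^(ℓ−1), product (−1)^118 = +1.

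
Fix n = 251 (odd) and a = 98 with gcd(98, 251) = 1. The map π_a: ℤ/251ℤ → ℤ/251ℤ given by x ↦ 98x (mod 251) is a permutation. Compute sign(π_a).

-1

Orbit of 103 under x↦98x: [103, 54, 21, 50, 131, 37, 112]… (length divides ord_251(98)).
2 cycles of lengths [250, 1].
251 − 2 = 249 transpositions; sign(π) = (−1)^249 = -1.
(98|251)_J = -1 (Zolotarev's lemma cross-check).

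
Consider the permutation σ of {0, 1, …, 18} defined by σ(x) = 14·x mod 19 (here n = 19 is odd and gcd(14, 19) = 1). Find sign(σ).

-1

Orbit of 2 under x↦14x: [2, 9, 12, 16, 15, 1, 14]… (length divides ord_19(14)).
The orbit structure of x ↦ 14x mod 19: 2 orbits of sizes [18, 1].
19 − 2 = 17 transpositions; sign(π) = (−1)^17 = -1.
(14|19)_J = -1 (Zolotarev's lemma cross-check).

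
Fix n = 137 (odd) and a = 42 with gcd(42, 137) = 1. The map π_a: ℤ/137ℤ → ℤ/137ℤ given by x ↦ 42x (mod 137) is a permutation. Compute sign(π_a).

-1

Orbit of 83 under x↦42x: [83, 61, 96, 59, 12, 93, 70]… (length divides ord_137(42)).
Decompose π into cycles: lengths [136, 1] (2 cycles, including the fixed point 0).
sign(π) = (−1)^{n − #cycles} = (−1)^{137−2} = (−1)^135 = -1.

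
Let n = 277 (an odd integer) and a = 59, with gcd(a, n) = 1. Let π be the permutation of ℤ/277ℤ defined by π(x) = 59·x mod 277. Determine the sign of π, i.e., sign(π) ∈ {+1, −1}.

Orbit of 4 under x↦59x: [4, 236, 74, 211, 261, 164, 258]… (length divides ord_277(59)).
7 cycles of lengths [46, 46, 46, 46, 46, 46, 1].
sign(π) = (−1)^{n − #cycles} = (−1)^{277−7} = (−1)^270 = +1.
The Jacobi symbol (59|277) = +1 (Zolotarev) agrees.

+1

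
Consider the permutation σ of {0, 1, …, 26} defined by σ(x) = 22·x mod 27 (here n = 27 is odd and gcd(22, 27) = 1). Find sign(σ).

+1

Trace 4: π^k(4) = [4, 7, 19, 13, 16, 1, 22] for k=0..6.
7 cycles of lengths [9, 9, 3, 3, 1, 1, 1].
sign(π) = (−1)^{n − #cycles} = (−1)^{27−7} = (−1)^20 = +1.
Zolotarev: (22|27) = +1, matching the cycle-count sign.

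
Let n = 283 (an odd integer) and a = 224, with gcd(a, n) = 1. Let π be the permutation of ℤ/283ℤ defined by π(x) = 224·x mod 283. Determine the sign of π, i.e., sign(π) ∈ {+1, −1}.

-1

Trace 24: π^k(24) = [24, 282, 59, 198, 204, 133, 77] for k=0..6.
Decompose π into cycles: lengths [282, 1] (2 cycles, including the fixed point 0).
With 2 cycles on 283 points, sign = (−1)^{283−2} = -1.
Via Zolotarev, sign(π_{224}) = (224|283) = -1.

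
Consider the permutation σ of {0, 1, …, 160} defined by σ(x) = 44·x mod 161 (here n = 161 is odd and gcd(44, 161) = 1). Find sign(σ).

Trace 130: π^k(130) = [130, 85, 37, 18, 148, 72, 109] for k=0..6.
Cycle lengths of π_44 on ℤ/161ℤ: [66, 66, 22, 3, 3, 1]; 6 cycles in total.
Σ(ℓ_i−1) = 161−6 = 155; sign = (−1)^155 = -1.

-1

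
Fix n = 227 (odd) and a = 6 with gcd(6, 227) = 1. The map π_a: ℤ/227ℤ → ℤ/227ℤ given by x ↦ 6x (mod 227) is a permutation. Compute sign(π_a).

Trace 154: π^k(154) = [154, 16, 96, 122, 51, 79, 20] for k=0..6.
2 cycles of lengths [226, 1].
n − c = 227 − 2 = 225; sign = (−1)^225 = -1.
Via Zolotarev, sign(π_{6}) = (6|227) = -1.

-1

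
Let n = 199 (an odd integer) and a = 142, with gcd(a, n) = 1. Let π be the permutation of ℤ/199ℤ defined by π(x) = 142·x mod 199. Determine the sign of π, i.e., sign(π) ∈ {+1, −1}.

Start at x=116: 116 → 154 → 177 → 60 → 162 → 119 → 182 → … (one orbit).
Cycle lengths of π_142 on ℤ/199ℤ: [198, 1]; 2 cycles in total.
Σ(ℓ_i−1) = 199−2 = 197; sign = (−1)^197 = -1.

-1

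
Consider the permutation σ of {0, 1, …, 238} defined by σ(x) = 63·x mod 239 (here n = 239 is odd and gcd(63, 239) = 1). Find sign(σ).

-1

Trace 25: π^k(25) = [25, 141, 40, 130, 64, 208, 198] for k=0..6.
π_63 has 2 disjoint cycles with lengths [238, 1] on {0,…,238}.
With 2 cycles on 239 points, sign = (−1)^{239−2} = -1.
The Jacobi symbol (63|239) = -1 (Zolotarev) agrees.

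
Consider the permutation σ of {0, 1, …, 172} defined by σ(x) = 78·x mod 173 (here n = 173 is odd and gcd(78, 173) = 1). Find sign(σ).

Start at x=49: 49 → 16 → 37 → 118 → 35 → 135 → 150 → … (one orbit).
Cycle lengths of π_78 on ℤ/173ℤ: [86, 86, 1]; 3 cycles in total.
sign(π) = (−1)^{n − #cycles} = (−1)^{173−3} = (−1)^170 = +1.

+1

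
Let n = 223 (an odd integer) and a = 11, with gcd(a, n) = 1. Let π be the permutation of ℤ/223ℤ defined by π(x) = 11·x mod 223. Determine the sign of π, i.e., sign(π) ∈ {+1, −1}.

Trace 24: π^k(24) = [24, 41, 5, 55, 159, 188, 61] for k=0..6.
Cycle lengths of π_11 on ℤ/223ℤ: [222, 1]; 2 cycles in total.
223 − 2 = 221 transpositions; sign(π) = (−1)^221 = -1.
Via Zolotarev, sign(π_{11}) = (11|223) = -1.

-1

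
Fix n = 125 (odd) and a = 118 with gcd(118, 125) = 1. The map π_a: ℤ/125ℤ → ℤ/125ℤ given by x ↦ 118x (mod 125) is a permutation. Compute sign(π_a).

-1

Start at x=1: 1 → 118 → 49 → 32 → 26 → 68 → 24 → … (one orbit).
π_118 has 12 disjoint cycles with lengths [20, 20, 20, 20, 20, 4, 4, 4, 4, 4, 4, 1] on {0,…,124}.
Σ(ℓ_i−1) = 125−12 = 113; sign = (−1)^113 = -1.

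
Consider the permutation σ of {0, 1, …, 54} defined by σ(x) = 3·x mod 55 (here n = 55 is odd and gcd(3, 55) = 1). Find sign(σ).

-1

Start at x=37: 37 → 1 → 3 → 9 → 27 → 26 → 23 → … (one orbit).
Cycle type of π: 20×2 + 5×2 + 4 + 1; total 6 cycles.
With 6 cycles on 55 points, sign = (−1)^{55−6} = -1.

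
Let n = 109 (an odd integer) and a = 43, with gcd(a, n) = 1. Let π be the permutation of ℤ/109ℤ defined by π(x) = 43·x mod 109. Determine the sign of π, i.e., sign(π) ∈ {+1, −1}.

Trace 4: π^k(4) = [4, 63, 93, 75, 64, 27, 71] for k=0..6.
7 cycles of lengths [18, 18, 18, 18, 18, 18, 1].
sign(π) = (−1)^{n − #cycles} = (−1)^{109−7} = (−1)^102 = +1.
Via Zolotarev, sign(π_{43}) = (43|109) = +1.

+1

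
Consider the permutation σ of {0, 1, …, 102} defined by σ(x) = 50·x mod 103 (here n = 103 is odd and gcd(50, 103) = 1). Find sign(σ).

Start at x=91: 91 → 18 → 76 → 92 → 68 → 1 → 50 → … (one orbit).
Cycle type of π: 51×2 + 1; total 3 cycles.
sign(π) = (−1)^{n − #cycles} = (−1)^{103−3} = (−1)^100 = +1.

+1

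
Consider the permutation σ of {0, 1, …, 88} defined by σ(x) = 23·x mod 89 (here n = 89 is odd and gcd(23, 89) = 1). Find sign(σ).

Start at x=79: 79 → 37 → 50 → 82 → 17 → 35 → 4 → … (one orbit).
2 cycles of lengths [88, 1].
Σ(ℓ_i−1) = 89−2 = 87; sign = (−1)^87 = -1.

-1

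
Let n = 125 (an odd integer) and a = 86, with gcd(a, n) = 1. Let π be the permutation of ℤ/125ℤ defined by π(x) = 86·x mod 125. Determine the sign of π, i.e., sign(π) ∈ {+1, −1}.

+1

Start at x=106: 106 → 116 → 101 → 61 → 121 → 31 → 41 → … (one orbit).
The orbit structure of x ↦ 86x mod 125: 13 orbits of sizes [25, 25, 25, 25, 5, 5, 5, 5, 1, 1, 1, 1, 1].
13 cycles on 125: each ℓ→(−1)^(ℓ−1), product (−1)^112 = +1.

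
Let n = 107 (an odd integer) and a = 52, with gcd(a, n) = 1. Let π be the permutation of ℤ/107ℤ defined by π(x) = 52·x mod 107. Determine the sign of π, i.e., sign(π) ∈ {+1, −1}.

+1

Trace 44: π^k(44) = [44, 41, 99, 12, 89, 27, 13] for k=0..6.
π_52 has 3 disjoint cycles with lengths [53, 53, 1] on {0,…,106}.
sign(π) = (−1)^{n − #cycles} = (−1)^{107−3} = (−1)^104 = +1.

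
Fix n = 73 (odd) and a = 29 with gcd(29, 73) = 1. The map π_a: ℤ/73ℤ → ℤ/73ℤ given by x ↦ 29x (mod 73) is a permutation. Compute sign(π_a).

-1

Orbit of 17 under x↦29x: [17, 55, 62, 46, 20, 69, 30]… (length divides ord_73(29)).
Cycle type of π: 72 + 1; total 2 cycles.
73 − 2 = 71 transpositions; sign(π) = (−1)^71 = -1.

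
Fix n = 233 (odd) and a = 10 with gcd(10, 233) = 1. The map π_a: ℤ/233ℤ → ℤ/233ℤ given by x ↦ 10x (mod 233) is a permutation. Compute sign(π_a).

-1

Orbit of 197 under x↦10x: [197, 106, 128, 115, 218, 83, 131]… (length divides ord_233(10)).
Decompose π into cycles: lengths [232, 1] (2 cycles, including the fixed point 0).
Σ(ℓ_i−1) = 233−2 = 231; sign = (−1)^231 = -1.
Zolotarev: (10|233) = -1, matching the cycle-count sign.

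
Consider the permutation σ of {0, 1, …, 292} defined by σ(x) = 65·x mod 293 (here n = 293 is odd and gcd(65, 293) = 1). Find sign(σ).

Trace 148: π^k(148) = [148, 244, 38, 126, 279, 262, 36] for k=0..6.
π_65 has 5 disjoint cycles with lengths [73, 73, 73, 73, 1] on {0,…,292}.
With 5 cycles on 293 points, sign = (−1)^{293−5} = +1.
The Jacobi symbol (65|293) = +1 (Zolotarev) agrees.

+1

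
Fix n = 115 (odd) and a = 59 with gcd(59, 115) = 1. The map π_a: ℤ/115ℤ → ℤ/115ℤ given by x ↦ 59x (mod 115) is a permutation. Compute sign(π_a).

+1

Orbit of 94 under x↦59x: [94, 26, 39, 1, 59, 31, 104]… (length divides ord_115(59)).
9 cycles of lengths [22, 22, 22, 22, 11, 11, 2, 2, 1].
115 − 9 = 106 transpositions; sign(π) = (−1)^106 = +1.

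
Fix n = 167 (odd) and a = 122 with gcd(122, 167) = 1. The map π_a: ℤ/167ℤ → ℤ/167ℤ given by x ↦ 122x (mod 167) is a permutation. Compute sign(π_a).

Trace 112: π^k(112) = [112, 137, 14, 38, 127, 130, 162] for k=0..6.
Cycle lengths of π_122 on ℤ/167ℤ: [83, 83, 1]; 3 cycles in total.
n − c = 167 − 3 = 164; sign = (−1)^164 = +1.

+1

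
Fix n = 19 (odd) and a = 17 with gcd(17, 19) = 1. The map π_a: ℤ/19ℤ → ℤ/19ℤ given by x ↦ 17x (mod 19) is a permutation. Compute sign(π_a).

Start at x=4: 4 → 11 → 16 → 6 → 7 → 5 → 9 → … (one orbit).
3 cycles of lengths [9, 9, 1].
19 − 3 = 16 transpositions; sign(π) = (−1)^16 = +1.
Check: (17/19) = +1 by Zolotarev.

+1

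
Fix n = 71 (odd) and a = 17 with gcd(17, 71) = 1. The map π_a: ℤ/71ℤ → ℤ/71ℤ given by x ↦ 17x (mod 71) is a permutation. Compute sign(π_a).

-1

Start at x=25: 25 → 70 → 54 → 66 → 57 → 46 → 1 → … (one orbit).
Cycle type of π: 10×7 + 1; total 8 cycles.
n − c = 71 − 8 = 63; sign = (−1)^63 = -1.
(17|71)_J = -1 (Zolotarev's lemma cross-check).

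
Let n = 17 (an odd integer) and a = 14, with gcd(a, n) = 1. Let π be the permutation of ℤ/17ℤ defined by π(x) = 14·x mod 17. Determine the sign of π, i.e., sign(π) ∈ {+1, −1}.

-1

Start at x=12: 12 → 15 → 6 → 16 → 3 → 8 → 10 → … (one orbit).
The orbit structure of x ↦ 14x mod 17: 2 orbits of sizes [16, 1].
sign(π) = (−1)^{n − #cycles} = (−1)^{17−2} = (−1)^15 = -1.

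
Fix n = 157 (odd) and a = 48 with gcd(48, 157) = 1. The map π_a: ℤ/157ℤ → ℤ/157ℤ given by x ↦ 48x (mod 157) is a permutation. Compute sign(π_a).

+1

Orbit of 148 under x↦48x: [148, 39, 145, 52, 141, 17, 31]… (length divides ord_157(48)).
π_48 has 3 disjoint cycles with lengths [78, 78, 1] on {0,…,156}.
n − c = 157 − 3 = 154; sign = (−1)^154 = +1.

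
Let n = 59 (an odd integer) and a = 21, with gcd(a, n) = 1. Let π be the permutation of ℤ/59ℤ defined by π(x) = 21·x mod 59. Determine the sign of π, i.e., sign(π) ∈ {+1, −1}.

+1

Trace 46: π^k(46) = [46, 22, 49, 26, 15, 20, 7] for k=0..6.
3 cycles of lengths [29, 29, 1].
Σ(ℓ_i−1) = 59−3 = 56; sign = (−1)^56 = +1.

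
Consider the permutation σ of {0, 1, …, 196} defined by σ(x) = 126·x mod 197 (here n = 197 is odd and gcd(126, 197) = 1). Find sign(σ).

-1

Orbit of 151 under x↦126x: [151, 114, 180, 25, 195, 142, 162]… (length divides ord_197(126)).
Cycle lengths of π_126 on ℤ/197ℤ: [196, 1]; 2 cycles in total.
2 cycles on 197: each ℓ→(−1)^(ℓ−1), product (−1)^195 = -1.
(126|197)_J = -1 (Zolotarev's lemma cross-check).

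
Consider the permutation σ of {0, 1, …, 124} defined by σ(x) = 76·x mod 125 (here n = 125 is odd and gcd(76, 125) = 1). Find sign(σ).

+1

Orbit of 76 under x↦76x: [76, 26, 101, 51, 1]… (length divides ord_125(76)).
Decompose π into cycles: lengths [5, 5, 5, 5, 5, 5, 5, 5, 5, 5, 5, 5, 5, 5, 5, 5, 5, 5, 5, 5, 1, 1, 1, 1, 1, 1, 1, 1, 1, 1, 1, 1, 1, 1, 1, 1, 1, 1, 1, 1, 1, 1, 1, 1, 1] (45 cycles, including the fixed point 0).
Σ(ℓ_i−1) = 125−45 = 80; sign = (−1)^80 = +1.
Via Zolotarev, sign(π_{76}) = (76|125) = +1.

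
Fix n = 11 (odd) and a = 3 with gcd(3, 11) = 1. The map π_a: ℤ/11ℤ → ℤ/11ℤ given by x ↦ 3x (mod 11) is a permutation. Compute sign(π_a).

Orbit of 3 under x↦3x: [3, 9, 5, 4, 1]… (length divides ord_11(3)).
3 cycles of lengths [5, 5, 1].
Σ(ℓ_i−1) = 11−3 = 8; sign = (−1)^8 = +1.
Zolotarev: (3|11) = +1, matching the cycle-count sign.

+1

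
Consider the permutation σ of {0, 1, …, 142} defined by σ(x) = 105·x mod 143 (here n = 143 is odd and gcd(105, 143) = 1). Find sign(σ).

Trace 79: π^k(79) = [79, 1, 105, 14, 40, 53, 131] for k=0..6.
Decompose π into cycles: lengths [10, 10, 10, 10, 10, 10, 10, 10, 10, 10, 10, 10, 10, 1, 1, 1, 1, 1, 1, 1, 1, 1, 1, 1, 1, 1] (26 cycles, including the fixed point 0).
Σ(ℓ_i−1) = 143−26 = 117; sign = (−1)^117 = -1.

-1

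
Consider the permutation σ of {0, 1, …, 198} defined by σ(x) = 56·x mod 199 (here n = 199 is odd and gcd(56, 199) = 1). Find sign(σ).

Orbit of 115 under x↦56x: [115, 72, 52, 126, 91, 121, 10]… (length divides ord_199(56)).
3 cycles of lengths [99, 99, 1].
3 cycles on 199: each ℓ→(−1)^(ℓ−1), product (−1)^196 = +1.

+1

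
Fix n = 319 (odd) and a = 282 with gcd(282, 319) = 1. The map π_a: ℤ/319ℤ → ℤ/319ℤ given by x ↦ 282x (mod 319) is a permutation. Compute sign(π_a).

+1

Start at x=59: 59 → 50 → 64 → 184 → 210 → 205 → 71 → … (one orbit).
Cycle type of π: 140×2 + 28 + 10 + 1; total 5 cycles.
With 5 cycles on 319 points, sign = (−1)^{319−5} = +1.
Zolotarev: (282|319) = +1, matching the cycle-count sign.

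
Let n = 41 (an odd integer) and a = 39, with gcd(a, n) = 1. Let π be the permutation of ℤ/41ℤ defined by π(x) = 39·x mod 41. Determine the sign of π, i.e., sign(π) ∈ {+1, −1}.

Trace 4: π^k(4) = [4, 33, 16, 9, 23, 36, 10] for k=0..6.
3 cycles of lengths [20, 20, 1].
With 3 cycles on 41 points, sign = (−1)^{41−3} = +1.
Via Zolotarev, sign(π_{39}) = (39|41) = +1.

+1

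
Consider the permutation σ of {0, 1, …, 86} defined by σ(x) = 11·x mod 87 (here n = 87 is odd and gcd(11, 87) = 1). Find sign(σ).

+1

Orbit of 47 under x↦11x: [47, 82, 32, 4, 44, 49, 17]… (length divides ord_87(11)).
Cycle type of π: 28×3 + 2 + 1; total 5 cycles.
With 5 cycles on 87 points, sign = (−1)^{87−5} = +1.
(11|87)_J = +1 (Zolotarev's lemma cross-check).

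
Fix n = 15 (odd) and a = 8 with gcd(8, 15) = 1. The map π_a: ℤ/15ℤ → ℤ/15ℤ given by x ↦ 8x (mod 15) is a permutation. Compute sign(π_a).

+1

Trace 2: π^k(2) = [2, 1, 8, 4] for k=0..3.
π_8 has 5 disjoint cycles with lengths [4, 4, 4, 2, 1] on {0,…,14}.
n − c = 15 − 5 = 10; sign = (−1)^10 = +1.
(8|15)_J = +1 (Zolotarev's lemma cross-check).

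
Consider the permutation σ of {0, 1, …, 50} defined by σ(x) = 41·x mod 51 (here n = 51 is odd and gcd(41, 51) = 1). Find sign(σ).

Start at x=23: 23 → 25 → 5 → 1 → 41 → 49 → 20 → … (one orbit).
π_41 has 5 disjoint cycles with lengths [16, 16, 16, 2, 1] on {0,…,50}.
5 cycles on 51: each ℓ→(−1)^(ℓ−1), product (−1)^46 = +1.
The Jacobi symbol (41|51) = +1 (Zolotarev) agrees.

+1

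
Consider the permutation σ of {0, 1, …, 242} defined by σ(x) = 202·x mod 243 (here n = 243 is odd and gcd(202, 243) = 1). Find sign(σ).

Orbit of 142 under x↦202x: [142, 10, 76, 43, 181, 112, 25]… (length divides ord_243(202)).
The orbit structure of x ↦ 202x mod 243: 11 orbits of sizes [81, 81, 27, 27, 9, 9, 3, 3, 1, 1, 1].
n − c = 243 − 11 = 232; sign = (−1)^232 = +1.
Zolotarev: (202|243) = +1, matching the cycle-count sign.

+1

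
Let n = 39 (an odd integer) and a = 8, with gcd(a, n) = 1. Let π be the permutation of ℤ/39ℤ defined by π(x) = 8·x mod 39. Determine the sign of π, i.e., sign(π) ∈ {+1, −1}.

Start at x=1: 1 → 8 → 25 → 5 → 1 (one orbit).
Cycle type of π: 4×9 + 2 + 1; total 11 cycles.
sign(π) = (−1)^{n − #cycles} = (−1)^{39−11} = (−1)^28 = +1.
Check: (8/39) = +1 by Zolotarev.

+1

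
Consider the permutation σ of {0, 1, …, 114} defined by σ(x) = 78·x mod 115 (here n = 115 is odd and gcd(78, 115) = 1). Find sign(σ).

-1

Orbit of 1 under x↦78x: [1, 78, 104, 62, 6, 8, 49]… (length divides ord_115(78)).
Cycle type of π: 44×2 + 11×2 + 4 + 1; total 6 cycles.
Σ(ℓ_i−1) = 115−6 = 109; sign = (−1)^109 = -1.
Via Zolotarev, sign(π_{78}) = (78|115) = -1.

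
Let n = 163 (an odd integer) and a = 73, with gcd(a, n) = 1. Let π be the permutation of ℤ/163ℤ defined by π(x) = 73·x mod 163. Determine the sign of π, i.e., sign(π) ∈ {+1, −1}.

-1

Start at x=106: 106 → 77 → 79 → 62 → 125 → 160 → 107 → … (one orbit).
Decompose π into cycles: lengths [162, 1] (2 cycles, including the fixed point 0).
163 − 2 = 161 transpositions; sign(π) = (−1)^161 = -1.
Check: (73/163) = -1 by Zolotarev.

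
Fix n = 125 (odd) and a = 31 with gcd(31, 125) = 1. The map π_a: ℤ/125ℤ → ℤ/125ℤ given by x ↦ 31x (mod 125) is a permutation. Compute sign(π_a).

Start at x=61: 61 → 16 → 121 → 1 → 31 → 86 → 41 → … (one orbit).
Cycle type of π: 25×4 + 5×4 + 1×5; total 13 cycles.
sign(π) = (−1)^{n − #cycles} = (−1)^{125−13} = (−1)^112 = +1.

+1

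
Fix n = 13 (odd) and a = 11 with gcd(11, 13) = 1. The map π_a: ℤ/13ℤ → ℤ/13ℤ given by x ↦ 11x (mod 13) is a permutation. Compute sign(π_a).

Trace 12: π^k(12) = [12, 2, 9, 8, 10, 6, 1] for k=0..6.
π_11 has 2 disjoint cycles with lengths [12, 1] on {0,…,12}.
13 − 2 = 11 transpositions; sign(π) = (−1)^11 = -1.
Check: (11/13) = -1 by Zolotarev.

-1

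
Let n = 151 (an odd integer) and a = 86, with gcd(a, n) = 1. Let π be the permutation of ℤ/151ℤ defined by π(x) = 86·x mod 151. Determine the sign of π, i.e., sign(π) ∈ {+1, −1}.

+1

Start at x=148: 148 → 44 → 9 → 19 → 124 → 94 → 81 → … (one orbit).
Decompose π into cycles: lengths [25, 25, 25, 25, 25, 25, 1] (7 cycles, including the fixed point 0).
n − c = 151 − 7 = 144; sign = (−1)^144 = +1.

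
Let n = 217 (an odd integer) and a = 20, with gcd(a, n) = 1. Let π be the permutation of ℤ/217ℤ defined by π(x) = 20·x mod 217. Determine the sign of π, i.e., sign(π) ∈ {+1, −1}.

-1

Orbit of 50 under x↦20x: [50, 132, 36, 69, 78, 41, 169]… (length divides ord_217(20)).
Decompose π into cycles: lengths [30, 30, 30, 30, 30, 30, 15, 15, 2, 2, 2, 1] (12 cycles, including the fixed point 0).
With 12 cycles on 217 points, sign = (−1)^{217−12} = -1.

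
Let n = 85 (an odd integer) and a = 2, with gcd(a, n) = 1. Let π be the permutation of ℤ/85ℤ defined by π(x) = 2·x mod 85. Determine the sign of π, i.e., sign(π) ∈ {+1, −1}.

-1

Start at x=8: 8 → 16 → 32 → 64 → 43 → 1 → 2 → … (one orbit).
Cycle type of π: 8×10 + 4 + 1; total 12 cycles.
sign(π) = (−1)^{n − #cycles} = (−1)^{85−12} = (−1)^73 = -1.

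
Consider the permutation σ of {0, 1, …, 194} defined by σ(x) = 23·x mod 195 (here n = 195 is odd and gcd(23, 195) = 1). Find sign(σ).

+1

Start at x=61: 61 → 38 → 94 → 17 → 1 → 23 → 139 → … (one orbit).
π_23 has 23 disjoint cycles with lengths [12, 12, 12, 12, 12, 12, 12, 12, 12, 12, 12, 12, 6, 6, 6, 6, 6, 6, 4, 4, 4, 2, 1] on {0,…,194}.
23 cycles on 195: each ℓ→(−1)^(ℓ−1), product (−1)^172 = +1.
Zolotarev: (23|195) = +1, matching the cycle-count sign.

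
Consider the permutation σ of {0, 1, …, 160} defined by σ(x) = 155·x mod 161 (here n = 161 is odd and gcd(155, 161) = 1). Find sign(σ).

Trace 43: π^k(43) = [43, 64, 99, 50, 22, 29, 148] for k=0..6.
Decompose π into cycles: lengths [22, 22, 22, 22, 22, 22, 22, 1, 1, 1, 1, 1, 1, 1] (14 cycles, including the fixed point 0).
Σ(ℓ_i−1) = 161−14 = 147; sign = (−1)^147 = -1.
Check: (155/161) = -1 by Zolotarev.

-1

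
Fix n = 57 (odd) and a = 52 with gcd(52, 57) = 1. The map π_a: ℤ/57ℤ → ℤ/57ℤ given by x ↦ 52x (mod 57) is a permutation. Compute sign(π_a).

-1

Orbit of 4 under x↦52x: [4, 37, 43, 13, 49, 40, 28]… (length divides ord_57(52)).
6 cycles of lengths [18, 18, 18, 1, 1, 1].
6 cycles on 57: each ℓ→(−1)^(ℓ−1), product (−1)^51 = -1.
Via Zolotarev, sign(π_{52}) = (52|57) = -1.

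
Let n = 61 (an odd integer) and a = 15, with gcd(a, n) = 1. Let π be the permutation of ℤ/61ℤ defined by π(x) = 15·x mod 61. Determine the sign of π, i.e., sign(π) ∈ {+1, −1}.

+1

Trace 22: π^k(22) = [22, 25, 9, 13, 12, 58, 16] for k=0..6.
The orbit structure of x ↦ 15x mod 61: 5 orbits of sizes [15, 15, 15, 15, 1].
61 − 5 = 56 transpositions; sign(π) = (−1)^56 = +1.
Check: (15/61) = +1 by Zolotarev.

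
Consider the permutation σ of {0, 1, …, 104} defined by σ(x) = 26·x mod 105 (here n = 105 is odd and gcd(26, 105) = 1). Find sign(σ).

Start at x=46: 46 → 41 → 16 → 101 → 1 → 26 → 46 (one orbit).
π_26 has 25 disjoint cycles with lengths [6, 6, 6, 6, 6, 6, 6, 6, 6, 6, 6, 6, 6, 6, 6, 2, 2, 2, 2, 2, 1, 1, 1, 1, 1] on {0,…,104}.
With 25 cycles on 105 points, sign = (−1)^{105−25} = +1.

+1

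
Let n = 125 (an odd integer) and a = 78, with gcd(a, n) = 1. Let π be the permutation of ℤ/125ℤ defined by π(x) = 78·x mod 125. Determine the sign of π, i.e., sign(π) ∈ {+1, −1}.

Trace 78: π^k(78) = [78, 84, 52, 56, 118, 79, 37] for k=0..6.
π_78 has 4 disjoint cycles with lengths [100, 20, 4, 1] on {0,…,124}.
125 − 4 = 121 transpositions; sign(π) = (−1)^121 = -1.
Zolotarev: (78|125) = -1, matching the cycle-count sign.

-1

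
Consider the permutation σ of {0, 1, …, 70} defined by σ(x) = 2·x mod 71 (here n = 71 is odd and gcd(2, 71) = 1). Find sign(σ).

+1

Trace 58: π^k(58) = [58, 45, 19, 38, 5, 10, 20] for k=0..6.
Cycle type of π: 35×2 + 1; total 3 cycles.
3 cycles on 71: each ℓ→(−1)^(ℓ−1), product (−1)^68 = +1.
Check: (2/71) = +1 by Zolotarev.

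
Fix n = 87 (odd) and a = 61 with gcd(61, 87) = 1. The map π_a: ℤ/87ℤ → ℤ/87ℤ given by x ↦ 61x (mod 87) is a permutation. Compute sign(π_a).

Trace 43: π^k(43) = [43, 13, 10, 1, 61, 67, 85] for k=0..6.
π_61 has 6 disjoint cycles with lengths [28, 28, 28, 1, 1, 1] on {0,…,86}.
Σ(ℓ_i−1) = 87−6 = 81; sign = (−1)^81 = -1.

-1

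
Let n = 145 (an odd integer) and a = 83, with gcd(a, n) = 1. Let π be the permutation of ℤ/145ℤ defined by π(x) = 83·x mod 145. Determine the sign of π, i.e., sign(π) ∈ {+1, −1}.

Start at x=141: 141 → 103 → 139 → 82 → 136 → 123 → 59 → … (one orbit).
10 cycles of lengths [28, 28, 28, 28, 7, 7, 7, 7, 4, 1].
145 − 10 = 135 transpositions; sign(π) = (−1)^135 = -1.

-1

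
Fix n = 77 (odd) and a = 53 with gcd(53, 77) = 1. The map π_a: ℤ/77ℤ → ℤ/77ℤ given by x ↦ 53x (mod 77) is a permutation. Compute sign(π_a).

+1

Start at x=58: 58 → 71 → 67 → 9 → 15 → 25 → 16 → … (one orbit).
9 cycles of lengths [15, 15, 15, 15, 5, 5, 3, 3, 1].
n − c = 77 − 9 = 68; sign = (−1)^68 = +1.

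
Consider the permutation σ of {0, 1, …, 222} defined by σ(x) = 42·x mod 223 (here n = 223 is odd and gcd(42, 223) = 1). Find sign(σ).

Orbit of 149 under x↦42x: [149, 14, 142, 166, 59, 25, 158]… (length divides ord_223(42)).
π_42 has 2 disjoint cycles with lengths [222, 1] on {0,…,222}.
Σ(ℓ_i−1) = 223−2 = 221; sign = (−1)^221 = -1.
Zolotarev: (42|223) = -1, matching the cycle-count sign.

-1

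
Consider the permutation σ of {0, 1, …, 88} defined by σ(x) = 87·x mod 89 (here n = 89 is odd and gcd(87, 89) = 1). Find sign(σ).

Start at x=4: 4 → 81 → 16 → 57 → 64 → 50 → 78 → … (one orbit).
5 cycles of lengths [22, 22, 22, 22, 1].
sign(π) = (−1)^{n − #cycles} = (−1)^{89−5} = (−1)^84 = +1.
Check: (87/89) = +1 by Zolotarev.

+1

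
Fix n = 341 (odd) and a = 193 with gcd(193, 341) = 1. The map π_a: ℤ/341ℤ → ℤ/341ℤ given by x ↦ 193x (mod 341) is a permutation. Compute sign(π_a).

-1

Trace 56: π^k(56) = [56, 237, 47, 205, 9, 32, 38] for k=0..6.
Cycle type of π: 30×10 + 15×2 + 10 + 1; total 14 cycles.
14 cycles on 341: each ℓ→(−1)^(ℓ−1), product (−1)^327 = -1.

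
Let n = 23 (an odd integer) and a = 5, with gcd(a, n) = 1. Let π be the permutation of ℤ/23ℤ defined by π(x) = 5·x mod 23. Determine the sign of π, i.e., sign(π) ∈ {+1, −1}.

-1

Trace 22: π^k(22) = [22, 18, 21, 13, 19, 3, 15] for k=0..6.
Cycle type of π: 22 + 1; total 2 cycles.
Σ(ℓ_i−1) = 23−2 = 21; sign = (−1)^21 = -1.
The Jacobi symbol (5|23) = -1 (Zolotarev) agrees.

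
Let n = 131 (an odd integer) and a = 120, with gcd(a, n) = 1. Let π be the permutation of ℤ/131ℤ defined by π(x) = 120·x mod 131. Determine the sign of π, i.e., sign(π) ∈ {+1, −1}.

-1

Start at x=18: 18 → 64 → 82 → 15 → 97 → 112 → 78 → … (one orbit).
Cycle type of π: 130 + 1; total 2 cycles.
With 2 cycles on 131 points, sign = (−1)^{131−2} = -1.
The Jacobi symbol (120|131) = -1 (Zolotarev) agrees.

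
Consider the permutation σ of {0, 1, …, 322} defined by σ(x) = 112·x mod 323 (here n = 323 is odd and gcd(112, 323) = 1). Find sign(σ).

Start at x=138: 138 → 275 → 115 → 283 → 42 → 182 → 35 → … (one orbit).
The orbit structure of x ↦ 112x mod 323: 6 orbits of sizes [144, 144, 16, 9, 9, 1].
323 − 6 = 317 transpositions; sign(π) = (−1)^317 = -1.
The Jacobi symbol (112|323) = -1 (Zolotarev) agrees.

-1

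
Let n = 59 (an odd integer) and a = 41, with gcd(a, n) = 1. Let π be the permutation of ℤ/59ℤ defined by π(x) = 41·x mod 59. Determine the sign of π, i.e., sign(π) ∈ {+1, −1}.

+1

Orbit of 19 under x↦41x: [19, 12, 20, 53, 49, 3, 5]… (length divides ord_59(41)).
Decompose π into cycles: lengths [29, 29, 1] (3 cycles, including the fixed point 0).
Σ(ℓ_i−1) = 59−3 = 56; sign = (−1)^56 = +1.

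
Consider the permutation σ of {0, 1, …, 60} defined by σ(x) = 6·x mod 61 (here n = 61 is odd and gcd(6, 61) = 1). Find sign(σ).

-1

Trace 4: π^k(4) = [4, 24, 22, 10, 60, 55, 25] for k=0..6.
π_6 has 2 disjoint cycles with lengths [60, 1] on {0,…,60}.
n − c = 61 − 2 = 59; sign = (−1)^59 = -1.
The Jacobi symbol (6|61) = -1 (Zolotarev) agrees.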